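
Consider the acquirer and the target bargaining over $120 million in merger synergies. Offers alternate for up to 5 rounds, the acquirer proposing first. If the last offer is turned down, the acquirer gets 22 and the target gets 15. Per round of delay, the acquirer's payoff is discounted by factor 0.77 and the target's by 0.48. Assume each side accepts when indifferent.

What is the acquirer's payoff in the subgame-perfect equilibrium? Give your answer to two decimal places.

99.81

Round 5 (the acquirer proposes): the target gets 15 if talks fail, so the acquirer offers 15 and keeps 105.
Round 4 (the target proposes): the acquirer can get 105 next round, worth 0.77 × 105 = 80.85 now, so the target offers 80.85, keeping 39.15.
Round 3 (the acquirer proposes): the target can get 39.15 next round, worth 0.48 × 39.15 = 18.792 now, so the acquirer offers 18.792, keeping 101.208.
Round 2 (the target proposes): the acquirer can get 101.208 next round, worth 0.77 × 101.208 = 77.93016 now; the target offers that and keeps 42.06984.
Round 1 (the acquirer proposes): the target can get 42.06984 next round, worth 0.48 × 42.06984 = 20.1935232 now; the acquirer offers that and keeps 99.8064768.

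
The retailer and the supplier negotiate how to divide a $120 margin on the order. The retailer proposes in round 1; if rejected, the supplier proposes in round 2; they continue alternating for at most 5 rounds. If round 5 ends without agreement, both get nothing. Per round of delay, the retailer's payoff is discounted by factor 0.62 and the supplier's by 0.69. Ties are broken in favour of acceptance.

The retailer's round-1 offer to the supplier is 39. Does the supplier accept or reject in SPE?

Reject

Work out the supplier's continuation value if the offer is rejected.
Round 5 (the retailer proposes): the supplier will accept anything ≥ 0, so the retailer offers 0 and keeps 120.
Round 4 (the supplier proposes): the retailer can get 120 next round, worth 0.62 × 120 = 74.4 now. The supplier offers 74.4 and keeps 120 − 74.4 = 45.6.
Round 3 (the retailer proposes): the supplier can get 45.6 next round, worth 0.69 × 45.6 = 31.464 now. The retailer offers 31.464 and keeps 120 − 31.464 = 88.536.
Round 2 (the supplier proposes): the retailer can get 88.536 next round, worth 0.62 × 88.536 = 54.89232 now; the supplier offers that and keeps 65.10768.
So by rejecting in round 1, the supplier gets 65.10768 next round, worth 0.69 × 65.10768 = 44.9242992 now.
Offer 39 < 44.9242992, so the supplier rejects.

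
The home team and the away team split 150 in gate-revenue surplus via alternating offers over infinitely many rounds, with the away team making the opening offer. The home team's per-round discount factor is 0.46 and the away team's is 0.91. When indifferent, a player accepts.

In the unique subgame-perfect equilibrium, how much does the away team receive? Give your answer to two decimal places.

139.32

When the away team proposes, the home team accepts any offer worth at least 0.46 times what the home team would get by proposing next round; and vice versa.
This gives x = 150 − 0.46y and y = 150 − 0.91x, where x and y are each side's share when it proposes.
Hence (1 − 0.46·0.91)x = 150(1 − 0.46), i.e. 0.5814·x = 81.
x ≈ 139.3189; the home team's share is 150 − x ≈ 10.6811.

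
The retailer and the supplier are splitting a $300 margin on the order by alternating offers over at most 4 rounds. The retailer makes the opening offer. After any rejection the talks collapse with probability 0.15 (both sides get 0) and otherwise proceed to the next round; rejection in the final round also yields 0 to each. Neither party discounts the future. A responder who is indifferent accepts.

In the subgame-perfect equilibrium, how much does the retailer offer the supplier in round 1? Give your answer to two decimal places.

Round 4 (the supplier proposes): rejection yields 0 for the retailer; the supplier offers 0 and keeps 300.
Round 3 (the retailer proposes): rejecting gives the supplier an expected 0.85 × 300 = 255. The retailer offers 255 and keeps 300 − 255 = 45.
Round 2 (the supplier proposes): rejecting gives the retailer an expected 0.85 × 45 = 38.25. The supplier offers 38.25 and keeps 300 − 38.25 = 261.75.
Round 1 (the retailer proposes): rejecting gives the supplier an expected 0.85 × 261.75 = 222.4875, so the retailer offers 222.4875, keeping 77.5125.

222.49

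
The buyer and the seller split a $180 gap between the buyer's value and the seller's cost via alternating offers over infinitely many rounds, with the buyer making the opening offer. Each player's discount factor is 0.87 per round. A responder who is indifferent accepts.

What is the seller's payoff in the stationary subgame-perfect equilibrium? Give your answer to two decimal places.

When the buyer proposes, the seller accepts any offer worth at least 0.87 times what the seller would get by proposing next round; and vice versa.
This gives x = 180 − 0.87y and y = 180 − 0.87x, where x and y are each side's share when it proposes.
Hence (1 − 0.87·0.87)x = 180(1 − 0.87), i.e. 0.2431·x = 23.4.
x ≈ 96.2567; the seller's share is 180 − x ≈ 83.7433.

83.74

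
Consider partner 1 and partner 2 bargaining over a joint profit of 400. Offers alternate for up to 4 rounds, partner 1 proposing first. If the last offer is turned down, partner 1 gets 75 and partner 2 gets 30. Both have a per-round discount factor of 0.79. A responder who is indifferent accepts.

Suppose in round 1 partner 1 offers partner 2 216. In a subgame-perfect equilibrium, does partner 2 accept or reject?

Reject

Work out partner 2's continuation value if the offer is rejected.
Round 4 (partner 2 proposes): partner 1 gets 75 if talks fail, so partner 2 offers 75 and keeps 325.
Round 3 (partner 1 proposes): partner 2 can get 325 next round, worth 0.79 × 325 = 256.75 now; partner 1 offers that and keeps 143.25.
Round 2 (partner 2 proposes): partner 1 can get 143.25 next round, worth 0.79 × 143.25 = 113.1675 now. Partner 2 offers 113.1675 and keeps 400 − 113.1675 = 286.8325.
So by rejecting in round 1, partner 2 gets 286.8325 next round, worth 0.79 × 286.8325 = 226.597675 now.
Offer 216 < 226.597675, so partner 2 rejects.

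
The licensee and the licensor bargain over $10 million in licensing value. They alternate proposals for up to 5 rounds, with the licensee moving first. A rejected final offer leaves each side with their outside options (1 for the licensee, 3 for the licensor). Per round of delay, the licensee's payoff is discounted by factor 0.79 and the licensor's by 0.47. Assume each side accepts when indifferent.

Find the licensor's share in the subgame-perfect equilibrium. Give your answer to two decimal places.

1.77

Round 5 (the licensee proposes): the licensor gets 3 if talks fail, so the licensee offers 3 and keeps 7.
Round 4 (the licensor proposes): the licensee can get 7 next round, worth 0.79 × 7 = 5.53 now. The licensor offers 5.53 and keeps 10 − 5.53 = 4.47.
Round 3 (the licensee proposes): the licensor can get 4.47 next round, worth 0.47 × 4.47 = 2.1009 now; the licensee offers that and keeps 7.8991.
Round 2 (the licensor proposes): the licensee can get 7.8991 next round, worth 0.79 × 7.8991 = 6.240289 now; the licensor offers that and keeps 3.759711.
Round 1 (the licensee proposes): the licensor can get 3.759711 next round, worth 0.47 × 3.759711 = 1.76706417 now, so the licensee offers 1.76706417, keeping 8.23293583.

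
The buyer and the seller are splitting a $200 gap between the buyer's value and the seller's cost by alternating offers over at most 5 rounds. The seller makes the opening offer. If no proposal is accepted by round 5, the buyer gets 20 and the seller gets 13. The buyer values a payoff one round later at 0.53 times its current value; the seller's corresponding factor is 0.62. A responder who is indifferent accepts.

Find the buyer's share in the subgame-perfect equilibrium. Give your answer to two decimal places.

Round 5 (the seller proposes): the buyer gets 20 if talks fail, so the seller offers 20 and keeps 180.
Round 4 (the buyer proposes): the seller can get 180 next round, worth 0.62 × 180 = 111.6 now, so the buyer offers 111.6, keeping 88.4.
Round 3 (the seller proposes): the buyer can get 88.4 next round, worth 0.53 × 88.4 = 46.852 now; the seller offers that and keeps 153.148.
Round 2 (the buyer proposes): the seller can get 153.148 next round, worth 0.62 × 153.148 = 94.95176 now. The buyer offers 94.95176 and keeps 200 − 94.95176 = 105.04824.
Round 1 (the seller proposes): the buyer can get 105.04824 next round, worth 0.53 × 105.04824 = 55.6755672 now; the seller offers that and keeps 144.3244328.

55.68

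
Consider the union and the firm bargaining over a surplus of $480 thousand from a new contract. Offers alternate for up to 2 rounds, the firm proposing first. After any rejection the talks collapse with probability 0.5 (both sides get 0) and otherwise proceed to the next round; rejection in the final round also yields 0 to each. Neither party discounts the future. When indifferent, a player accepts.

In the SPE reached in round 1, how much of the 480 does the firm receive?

240

By backward induction:
Round 2 (the union proposes): the firm will accept anything ≥ 0, so the union offers 0 and keeps 480.
Round 1 (the firm proposes): rejecting gives the union an expected 0.5 × 480 = 240. The firm offers 240 and keeps 480 − 240 = 240.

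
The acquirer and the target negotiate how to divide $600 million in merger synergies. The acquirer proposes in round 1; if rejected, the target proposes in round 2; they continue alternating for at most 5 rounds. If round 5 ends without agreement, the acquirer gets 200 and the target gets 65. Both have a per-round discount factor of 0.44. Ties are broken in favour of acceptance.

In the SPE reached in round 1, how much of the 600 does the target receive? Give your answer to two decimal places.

178.90

Solve by backward induction from round 5.
Round 5 (the acquirer proposes): the target gets 65 if talks fail, so the acquirer offers 65 and keeps 535.
Round 4 (the target proposes): the acquirer can get 535 next round, worth 0.44 × 535 = 235.4 now; the target offers that and keeps 364.6.
Round 3 (the acquirer proposes): the target can get 364.6 next round, worth 0.44 × 364.6 = 160.424 now, so the acquirer offers 160.424, keeping 439.576.
Round 2 (the target proposes): the acquirer can get 439.576 next round, worth 0.44 × 439.576 = 193.41344 now, so the target offers 193.41344, keeping 406.58656.
Round 1 (the acquirer proposes): the target can get 406.58656 next round, worth 0.44 × 406.58656 = 178.8980864 now; the acquirer offers that and keeps 421.1019136.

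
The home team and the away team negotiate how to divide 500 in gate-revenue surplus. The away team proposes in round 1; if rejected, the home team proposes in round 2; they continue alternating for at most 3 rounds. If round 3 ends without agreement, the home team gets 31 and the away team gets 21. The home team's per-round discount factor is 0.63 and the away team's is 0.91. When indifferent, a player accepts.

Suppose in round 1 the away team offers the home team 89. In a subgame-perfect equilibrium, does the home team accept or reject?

Round 3 (the away team proposes): the home team gets 31 if talks fail, so the away team offers 31 and keeps 469.
Round 2 (the home team proposes): the away team can get 469 next round, worth 0.91 × 469 = 426.79 now. The home team offers 426.79 and keeps 500 − 426.79 = 73.21.
So by rejecting in round 1, the home team gets 73.21 next round, worth 0.63 × 73.21 = 46.1223 now.
Offer 89 ≥ 46.1223, so the home team accepts.

Accept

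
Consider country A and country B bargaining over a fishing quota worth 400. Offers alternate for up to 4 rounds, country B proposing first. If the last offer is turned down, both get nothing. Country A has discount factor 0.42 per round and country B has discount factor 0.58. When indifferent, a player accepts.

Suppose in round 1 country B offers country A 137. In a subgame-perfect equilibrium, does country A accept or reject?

Accept

Round 4 (country A proposes): country B will accept anything ≥ 0, so country A offers 0 and keeps 400.
Round 3 (country B proposes): country A can get 400 next round, worth 0.42 × 400 = 168 now. Country B offers 168 and keeps 400 − 168 = 232.
Round 2 (country A proposes): country B can get 232 next round, worth 0.58 × 232 = 134.56 now. Country A offers 134.56 and keeps 400 − 134.56 = 265.44.
So by rejecting in round 1, country A gets 265.44 next round, worth 0.42 × 265.44 = 111.4848 now.
Offer 137 ≥ 111.4848, so country A accepts.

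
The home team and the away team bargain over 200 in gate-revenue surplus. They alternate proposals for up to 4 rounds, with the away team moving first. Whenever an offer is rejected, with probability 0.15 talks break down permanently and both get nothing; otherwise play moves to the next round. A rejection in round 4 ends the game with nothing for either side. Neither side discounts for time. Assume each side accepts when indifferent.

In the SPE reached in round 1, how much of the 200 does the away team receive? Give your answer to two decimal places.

51.68

Round 4 (the home team proposes): the away team will accept anything ≥ 0, so the home team offers 0 and keeps 200.
Round 3 (the away team proposes): rejecting gives the home team an expected 0.85 × 200 = 170; the away team offers that and keeps 30.
Round 2 (the home team proposes): rejecting gives the away team an expected 0.85 × 30 = 25.5; the home team offers that and keeps 174.5.
Round 1 (the away team proposes): rejecting gives the home team an expected 0.85 × 174.5 = 148.325; the away team offers that and keeps 51.675.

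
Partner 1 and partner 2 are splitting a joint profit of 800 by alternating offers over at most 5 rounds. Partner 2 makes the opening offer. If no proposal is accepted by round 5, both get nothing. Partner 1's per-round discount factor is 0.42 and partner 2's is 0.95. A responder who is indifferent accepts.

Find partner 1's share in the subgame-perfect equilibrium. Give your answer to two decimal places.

Round 5 (partner 2 proposes): rejection yields 0 for partner 1; partner 2 offers 0 and keeps 800.
Round 4 (partner 1 proposes): partner 2 can get 800 next round, worth 0.95 × 800 = 760 now, so partner 1 offers 760, keeping 40.
Round 3 (partner 2 proposes): partner 1 can get 40 next round, worth 0.42 × 40 = 16.8 now, so partner 2 offers 16.8, keeping 783.2.
Round 2 (partner 1 proposes): partner 2 can get 783.2 next round, worth 0.95 × 783.2 = 744.04 now. Partner 1 offers 744.04 and keeps 800 − 744.04 = 55.96.
Round 1 (partner 2 proposes): partner 1 can get 55.96 next round, worth 0.42 × 55.96 = 23.5032 now. Partner 2 offers 23.5032 and keeps 800 − 23.5032 = 776.4968.

23.50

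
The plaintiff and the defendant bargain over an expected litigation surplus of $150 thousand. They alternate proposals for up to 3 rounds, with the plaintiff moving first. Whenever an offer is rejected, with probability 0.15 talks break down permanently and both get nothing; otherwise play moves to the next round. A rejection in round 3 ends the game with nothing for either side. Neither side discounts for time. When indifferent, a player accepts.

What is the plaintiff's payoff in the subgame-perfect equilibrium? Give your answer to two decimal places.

130.88

Round 3 (the plaintiff proposes): the defendant will accept anything ≥ 0, so the plaintiff offers 0 and keeps 150.
Round 2 (the defendant proposes): rejecting gives the plaintiff an expected 0.85 × 150 = 127.5; the defendant offers that and keeps 22.5.
Round 1 (the plaintiff proposes): rejecting gives the defendant an expected 0.85 × 22.5 = 19.125, so the plaintiff offers 19.125, keeping 130.875.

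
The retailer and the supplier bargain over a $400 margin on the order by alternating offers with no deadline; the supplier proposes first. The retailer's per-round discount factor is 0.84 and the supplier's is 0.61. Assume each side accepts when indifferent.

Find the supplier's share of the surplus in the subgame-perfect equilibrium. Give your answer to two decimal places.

Let x be the supplier's share when the supplier proposes and y be the retailer's share when the retailer proposes.
The retailer accepts iff offered ≥ 0.84·y, so x = 400 − 0.84y. Symmetrically y = 400 − 0.61x.
Substituting: x = 400 − 0.84(400 − 0.61x), giving x(1 − 0.61·0.84) = 400(1 − 0.84).
So x = 400 × 0.16 / 0.4876 ≈ 131.2551, and the retailer receives 400 − x ≈ 268.7449.

131.26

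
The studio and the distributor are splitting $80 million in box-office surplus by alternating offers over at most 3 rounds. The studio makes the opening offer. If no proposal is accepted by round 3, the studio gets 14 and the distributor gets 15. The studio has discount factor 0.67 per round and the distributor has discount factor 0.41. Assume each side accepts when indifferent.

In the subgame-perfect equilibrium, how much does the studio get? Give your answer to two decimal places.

Round 3 (the studio proposes): the distributor gets 15 if talks fail, so the studio offers 15 and keeps 65.
Round 2 (the distributor proposes): the studio can get 65 next round, worth 0.67 × 65 = 43.55 now, so the distributor offers 43.55, keeping 36.45.
Round 1 (the studio proposes): the distributor can get 36.45 next round, worth 0.41 × 36.45 = 14.9445 now. The studio offers 14.9445 and keeps 80 − 14.9445 = 65.0555.

65.06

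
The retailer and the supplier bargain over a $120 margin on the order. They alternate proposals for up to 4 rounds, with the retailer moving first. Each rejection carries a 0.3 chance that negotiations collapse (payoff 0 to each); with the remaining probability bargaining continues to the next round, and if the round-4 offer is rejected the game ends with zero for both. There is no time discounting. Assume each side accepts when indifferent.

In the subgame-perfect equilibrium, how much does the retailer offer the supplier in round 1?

66.36

By backward induction:
Round 4 (the supplier proposes): the retailer will accept anything ≥ 0, so the supplier offers 0 and keeps 120.
Round 3 (the retailer proposes): rejecting gives the supplier an expected 0.7 × 120 = 84, so the retailer offers 84, keeping 36.
Round 2 (the supplier proposes): rejecting gives the retailer an expected 0.7 × 36 = 25.2. The supplier offers 25.2 and keeps 120 − 25.2 = 94.8.
Round 1 (the retailer proposes): rejecting gives the supplier an expected 0.7 × 94.8 = 66.36, so the retailer offers 66.36, keeping 53.64.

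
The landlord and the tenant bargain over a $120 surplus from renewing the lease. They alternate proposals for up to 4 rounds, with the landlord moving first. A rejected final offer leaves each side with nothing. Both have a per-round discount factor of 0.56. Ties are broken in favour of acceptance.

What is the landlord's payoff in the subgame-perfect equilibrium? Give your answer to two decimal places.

By backward induction:
Round 4 (the tenant proposes): rejection yields 0 for the landlord; the tenant offers 0 and keeps 120.
Round 3 (the landlord proposes): the tenant can get 120 next round, worth 0.56 × 120 = 67.2 now. The landlord offers 67.2 and keeps 120 − 67.2 = 52.8.
Round 2 (the tenant proposes): the landlord can get 52.8 next round, worth 0.56 × 52.8 = 29.568 now, so the tenant offers 29.568, keeping 90.432.
Round 1 (the landlord proposes): the tenant can get 90.432 next round, worth 0.56 × 90.432 = 50.64192 now, so the landlord offers 50.64192, keeping 69.35808.

69.36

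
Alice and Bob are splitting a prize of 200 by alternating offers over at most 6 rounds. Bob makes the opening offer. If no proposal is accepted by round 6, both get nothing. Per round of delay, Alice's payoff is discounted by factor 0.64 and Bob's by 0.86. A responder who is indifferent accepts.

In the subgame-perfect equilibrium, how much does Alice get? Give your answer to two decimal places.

66.56

Round 6 (Alice proposes): rejection yields 0 for Bob; Alice offers 0 and keeps 200.
Round 5 (Bob proposes): Alice can get 200 next round, worth 0.64 × 200 = 128 now. Bob offers 128 and keeps 200 − 128 = 72.
Round 4 (Alice proposes): Bob can get 72 next round, worth 0.86 × 72 = 61.92 now, so Alice offers 61.92, keeping 138.08.
Round 3 (Bob proposes): Alice can get 138.08 next round, worth 0.64 × 138.08 = 88.3712 now; Bob offers that and keeps 111.6288.
Round 2 (Alice proposes): Bob can get 111.6288 next round, worth 0.86 × 111.6288 = 96.000768 now, so Alice offers 96.000768, keeping 103.999232.
Round 1 (Bob proposes): Alice can get 103.999232 next round, worth 0.64 × 103.999232 = 66.55950848 now. Bob offers 66.55950848 and keeps 200 − 66.55950848 = 133.44049152.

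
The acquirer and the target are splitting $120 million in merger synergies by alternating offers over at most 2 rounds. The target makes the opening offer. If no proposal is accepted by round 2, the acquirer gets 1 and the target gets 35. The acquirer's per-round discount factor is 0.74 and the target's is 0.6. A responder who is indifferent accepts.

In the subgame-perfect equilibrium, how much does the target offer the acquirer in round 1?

62.9

Round 2 (the acquirer proposes): the target gets 35 if talks fail, so the acquirer offers 35 and keeps 85.
Round 1 (the target proposes): the acquirer can get 85 next round, worth 0.74 × 85 = 62.9 now, so the target offers 62.9, keeping 57.1.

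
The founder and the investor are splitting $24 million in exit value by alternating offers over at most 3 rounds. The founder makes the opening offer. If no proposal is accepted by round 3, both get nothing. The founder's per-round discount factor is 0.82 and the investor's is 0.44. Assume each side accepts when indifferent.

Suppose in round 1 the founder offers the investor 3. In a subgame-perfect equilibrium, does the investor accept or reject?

Round 3 (the founder proposes): rejection yields 0 for the investor; the founder offers 0 and keeps 24.
Round 2 (the investor proposes): the founder can get 24 next round, worth 0.82 × 24 = 19.68 now. The investor offers 19.68 and keeps 24 − 19.68 = 4.32.
So by rejecting in round 1, the investor gets 4.32 next round, worth 0.44 × 4.32 = 1.9008 now.
Offer 3 ≥ 1.9008, so the investor accepts.

Accept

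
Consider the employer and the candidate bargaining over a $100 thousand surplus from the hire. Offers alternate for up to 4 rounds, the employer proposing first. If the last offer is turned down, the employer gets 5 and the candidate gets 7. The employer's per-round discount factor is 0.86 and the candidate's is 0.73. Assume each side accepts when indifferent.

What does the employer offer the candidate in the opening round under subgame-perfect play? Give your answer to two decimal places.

Work backward from the last round.
Round 4 (the candidate proposes): the employer gets 5 if talks fail, so the candidate offers 5 and keeps 95.
Round 3 (the employer proposes): the candidate can get 95 next round, worth 0.73 × 95 = 69.35 now, so the employer offers 69.35, keeping 30.65.
Round 2 (the candidate proposes): the employer can get 30.65 next round, worth 0.86 × 30.65 = 26.359 now; the candidate offers that and keeps 73.641.
Round 1 (the employer proposes): the candidate can get 73.641 next round, worth 0.73 × 73.641 = 53.75793 now; the employer offers that and keeps 46.24207.

53.76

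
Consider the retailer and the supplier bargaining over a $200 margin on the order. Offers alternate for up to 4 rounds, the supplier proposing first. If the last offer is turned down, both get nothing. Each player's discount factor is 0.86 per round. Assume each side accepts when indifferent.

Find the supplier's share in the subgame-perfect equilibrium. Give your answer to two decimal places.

48.71

Round 4 (the retailer proposes): the supplier will accept anything ≥ 0, so the retailer offers 0 and keeps 200.
Round 3 (the supplier proposes): the retailer can get 200 next round, worth 0.86 × 200 = 172 now. The supplier offers 172 and keeps 200 − 172 = 28.
Round 2 (the retailer proposes): the supplier can get 28 next round, worth 0.86 × 28 = 24.08 now; the retailer offers that and keeps 175.92.
Round 1 (the supplier proposes): the retailer can get 175.92 next round, worth 0.86 × 175.92 = 151.2912 now; the supplier offers that and keeps 48.7088.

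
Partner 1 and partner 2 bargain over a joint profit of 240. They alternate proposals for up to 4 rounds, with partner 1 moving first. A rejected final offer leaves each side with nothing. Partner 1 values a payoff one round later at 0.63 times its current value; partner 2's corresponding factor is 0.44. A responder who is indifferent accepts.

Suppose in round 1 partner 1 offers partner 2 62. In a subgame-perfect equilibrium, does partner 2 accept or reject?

Work out partner 2's continuation value if the offer is rejected.
Round 4 (partner 2 proposes): rejection yields 0 for partner 1; partner 2 offers 0 and keeps 240.
Round 3 (partner 1 proposes): partner 2 can get 240 next round, worth 0.44 × 240 = 105.6 now; partner 1 offers that and keeps 134.4.
Round 2 (partner 2 proposes): partner 1 can get 134.4 next round, worth 0.63 × 134.4 = 84.672 now, so partner 2 offers 84.672, keeping 155.328.
So by rejecting in round 1, partner 2 gets 155.328 next round, worth 0.44 × 155.328 = 68.34432 now.
Offer 62 < 68.34432, so partner 2 rejects.

Reject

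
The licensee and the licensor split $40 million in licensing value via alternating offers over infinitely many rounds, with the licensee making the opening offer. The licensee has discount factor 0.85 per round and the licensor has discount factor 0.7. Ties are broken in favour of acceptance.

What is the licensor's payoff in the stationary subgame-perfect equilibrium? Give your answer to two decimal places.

Let x be the licensee's share when the licensee proposes and y be the licensor's share when the licensor proposes.
The licensor accepts iff offered ≥ 0.7·y, so x = 40 − 0.7y. Symmetrically y = 40 − 0.85x.
Substituting: x = 40 − 0.7(40 − 0.85x), giving x(1 − 0.85·0.7) = 40(1 − 0.7).
So x = 40 × 0.3 / 0.405 ≈ 29.6296, and the licensor receives 40 − x ≈ 10.3704.

10.37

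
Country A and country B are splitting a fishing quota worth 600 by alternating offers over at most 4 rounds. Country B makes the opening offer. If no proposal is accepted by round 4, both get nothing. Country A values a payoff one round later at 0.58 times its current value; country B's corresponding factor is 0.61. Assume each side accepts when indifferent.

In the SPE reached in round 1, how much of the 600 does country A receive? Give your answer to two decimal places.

258.84

Round 4 (country A proposes): rejection yields 0 for country B; country A offers 0 and keeps 600.
Round 3 (country B proposes): country A can get 600 next round, worth 0.58 × 600 = 348 now; country B offers that and keeps 252.
Round 2 (country A proposes): country B can get 252 next round, worth 0.61 × 252 = 153.72 now, so country A offers 153.72, keeping 446.28.
Round 1 (country B proposes): country A can get 446.28 next round, worth 0.58 × 446.28 = 258.8424 now, so country B offers 258.8424, keeping 341.1576.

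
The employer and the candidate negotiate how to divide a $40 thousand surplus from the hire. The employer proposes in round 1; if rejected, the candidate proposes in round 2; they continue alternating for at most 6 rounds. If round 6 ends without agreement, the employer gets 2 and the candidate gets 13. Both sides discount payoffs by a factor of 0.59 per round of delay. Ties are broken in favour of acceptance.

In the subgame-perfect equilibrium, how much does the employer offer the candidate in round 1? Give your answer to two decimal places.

15.76

By backward induction:
Round 6 (the candidate proposes): the employer gets 2 if talks fail, so the candidate offers 2 and keeps 38.
Round 5 (the employer proposes): the candidate can get 38 next round, worth 0.59 × 38 = 22.42 now, so the employer offers 22.42, keeping 17.58.
Round 4 (the candidate proposes): the employer can get 17.58 next round, worth 0.59 × 17.58 = 10.3722 now. The candidate offers 10.3722 and keeps 40 − 10.3722 = 29.6278.
Round 3 (the employer proposes): the candidate can get 29.6278 next round, worth 0.59 × 29.6278 = 17.480402 now; the employer offers that and keeps 22.519598.
Round 2 (the candidate proposes): the employer can get 22.519598 next round, worth 0.59 × 22.519598 = 13.28656282 now; the candidate offers that and keeps 26.71343718.
Round 1 (the employer proposes): the candidate can get 26.71343718 next round, worth 0.59 × 26.71343718 = 15.7609279362 now, so the employer offers 15.7609279362, keeping 24.2390720638.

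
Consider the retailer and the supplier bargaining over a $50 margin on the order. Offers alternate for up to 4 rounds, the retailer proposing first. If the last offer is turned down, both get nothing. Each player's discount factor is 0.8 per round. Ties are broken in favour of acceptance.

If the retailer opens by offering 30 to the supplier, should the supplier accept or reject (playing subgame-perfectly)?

Reject

Work out the supplier's continuation value if the offer is rejected.
Round 4 (the supplier proposes): the retailer will accept anything ≥ 0, so the supplier offers 0 and keeps 50.
Round 3 (the retailer proposes): the supplier can get 50 next round, worth 0.8 × 50 = 40 now; the retailer offers that and keeps 10.
Round 2 (the supplier proposes): the retailer can get 10 next round, worth 0.8 × 10 = 8 now, so the supplier offers 8, keeping 42.
So by rejecting in round 1, the supplier gets 42 next round, worth 0.8 × 42 = 33.6 now.
Offer 30 < 33.6, so the supplier rejects.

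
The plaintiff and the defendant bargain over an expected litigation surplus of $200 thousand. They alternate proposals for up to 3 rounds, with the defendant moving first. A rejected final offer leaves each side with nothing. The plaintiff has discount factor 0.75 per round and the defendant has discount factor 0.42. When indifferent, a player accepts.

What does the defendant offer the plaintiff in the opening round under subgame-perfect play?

87

Round 3 (the defendant proposes): rejection yields 0 for the plaintiff; the defendant offers 0 and keeps 200.
Round 2 (the plaintiff proposes): the defendant can get 200 next round, worth 0.42 × 200 = 84 now; the plaintiff offers that and keeps 116.
Round 1 (the defendant proposes): the plaintiff can get 116 next round, worth 0.75 × 116 = 87 now, so the defendant offers 87, keeping 113.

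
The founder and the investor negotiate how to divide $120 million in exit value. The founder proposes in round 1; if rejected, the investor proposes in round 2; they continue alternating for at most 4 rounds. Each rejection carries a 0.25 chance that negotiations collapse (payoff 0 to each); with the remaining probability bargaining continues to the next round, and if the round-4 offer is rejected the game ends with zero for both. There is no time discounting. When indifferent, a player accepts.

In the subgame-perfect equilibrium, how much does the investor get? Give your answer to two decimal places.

Round 4 (the investor proposes): rejection yields 0 for the founder; the investor offers 0 and keeps 120.
Round 3 (the founder proposes): rejecting gives the investor an expected 0.75 × 120 = 90. The founder offers 90 and keeps 120 − 90 = 30.
Round 2 (the investor proposes): rejecting gives the founder an expected 0.75 × 30 = 22.5. The investor offers 22.5 and keeps 120 − 22.5 = 97.5.
Round 1 (the founder proposes): rejecting gives the investor an expected 0.75 × 97.5 = 73.125. The founder offers 73.125 and keeps 120 − 73.125 = 46.875.

73.13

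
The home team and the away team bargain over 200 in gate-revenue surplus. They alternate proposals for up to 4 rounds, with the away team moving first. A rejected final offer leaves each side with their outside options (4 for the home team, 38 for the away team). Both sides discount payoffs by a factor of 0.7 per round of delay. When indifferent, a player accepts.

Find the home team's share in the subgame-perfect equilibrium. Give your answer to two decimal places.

Round 4 (the home team proposes): the away team gets 38 if talks fail, so the home team offers 38 and keeps 162.
Round 3 (the away team proposes): the home team can get 162 next round, worth 0.7 × 162 = 113.4 now; the away team offers that and keeps 86.6.
Round 2 (the home team proposes): the away team can get 86.6 next round, worth 0.7 × 86.6 = 60.62 now. The home team offers 60.62 and keeps 200 − 60.62 = 139.38.
Round 1 (the away team proposes): the home team can get 139.38 next round, worth 0.7 × 139.38 = 97.566 now; the away team offers that and keeps 102.434.

97.57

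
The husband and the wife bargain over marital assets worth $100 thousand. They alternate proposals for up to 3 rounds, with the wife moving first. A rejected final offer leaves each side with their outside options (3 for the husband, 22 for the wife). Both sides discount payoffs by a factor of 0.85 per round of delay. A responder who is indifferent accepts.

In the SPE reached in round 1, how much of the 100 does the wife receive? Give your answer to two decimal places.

85.08

Round 3 (the wife proposes): the husband gets 3 if talks fail, so the wife offers 3 and keeps 97.
Round 2 (the husband proposes): the wife can get 97 next round, worth 0.85 × 97 = 82.45 now; the husband offers that and keeps 17.55.
Round 1 (the wife proposes): the husband can get 17.55 next round, worth 0.85 × 17.55 = 14.9175 now; the wife offers that and keeps 85.0825.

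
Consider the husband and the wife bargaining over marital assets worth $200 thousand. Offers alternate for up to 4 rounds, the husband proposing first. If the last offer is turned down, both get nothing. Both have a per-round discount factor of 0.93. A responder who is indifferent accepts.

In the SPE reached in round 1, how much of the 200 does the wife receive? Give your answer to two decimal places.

Round 4 (the wife proposes): the husband will accept anything ≥ 0, so the wife offers 0 and keeps 200.
Round 3 (the husband proposes): the wife can get 200 next round, worth 0.93 × 200 = 186 now, so the husband offers 186, keeping 14.
Round 2 (the wife proposes): the husband can get 14 next round, worth 0.93 × 14 = 13.02 now. The wife offers 13.02 and keeps 200 − 13.02 = 186.98.
Round 1 (the husband proposes): the wife can get 186.98 next round, worth 0.93 × 186.98 = 173.8914 now; the husband offers that and keeps 26.1086.

173.89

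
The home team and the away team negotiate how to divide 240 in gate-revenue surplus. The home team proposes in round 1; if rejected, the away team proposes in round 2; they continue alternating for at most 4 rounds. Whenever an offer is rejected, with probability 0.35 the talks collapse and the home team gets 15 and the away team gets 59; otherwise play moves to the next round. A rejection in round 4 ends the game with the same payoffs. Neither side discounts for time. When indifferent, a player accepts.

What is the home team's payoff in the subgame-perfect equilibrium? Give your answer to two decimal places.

97.65

Round 4 (the away team proposes): the home team gets 15 if talks fail, so the away team offers 15 and keeps 225.
Round 3 (the home team proposes): rejecting gives the away team an expected 0.65 × 225 + 0.35 × 59 = 166.9. The home team offers 166.9 and keeps 240 − 166.9 = 73.1.
Round 2 (the away team proposes): rejecting gives the home team an expected 0.65 × 73.1 + 0.35 × 15 = 52.765; the away team offers that and keeps 187.235.
Round 1 (the home team proposes): rejecting gives the away team an expected 0.65 × 187.235 + 0.35 × 59 = 142.35275. The home team offers 142.35275 and keeps 240 − 142.35275 = 97.64725.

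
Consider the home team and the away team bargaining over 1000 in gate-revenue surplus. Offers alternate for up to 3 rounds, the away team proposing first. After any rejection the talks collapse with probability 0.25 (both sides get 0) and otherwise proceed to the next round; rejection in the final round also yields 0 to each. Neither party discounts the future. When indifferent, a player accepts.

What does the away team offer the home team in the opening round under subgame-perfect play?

187.5

By backward induction:
Round 3 (the away team proposes): rejection yields 0 for the home team; the away team offers 0 and keeps 1000.
Round 2 (the home team proposes): rejecting gives the away team an expected 0.75 × 1000 = 750, so the home team offers 750, keeping 250.
Round 1 (the away team proposes): rejecting gives the home team an expected 0.75 × 250 = 187.5, so the away team offers 187.5, keeping 812.5.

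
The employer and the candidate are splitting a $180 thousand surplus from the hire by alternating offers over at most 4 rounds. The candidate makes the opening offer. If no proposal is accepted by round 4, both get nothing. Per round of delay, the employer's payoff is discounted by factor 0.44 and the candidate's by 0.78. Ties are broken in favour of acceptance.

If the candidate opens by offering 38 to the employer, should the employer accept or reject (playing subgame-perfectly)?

Reject

Work out the employer's continuation value if the offer is rejected.
Round 4 (the employer proposes): rejection yields 0 for the candidate; the employer offers 0 and keeps 180.
Round 3 (the candidate proposes): the employer can get 180 next round, worth 0.44 × 180 = 79.2 now. The candidate offers 79.2 and keeps 180 − 79.2 = 100.8.
Round 2 (the employer proposes): the candidate can get 100.8 next round, worth 0.78 × 100.8 = 78.624 now, so the employer offers 78.624, keeping 101.376.
So by rejecting in round 1, the employer gets 101.376 next round, worth 0.44 × 101.376 = 44.60544 now.
Offer 38 < 44.60544, so the employer rejects.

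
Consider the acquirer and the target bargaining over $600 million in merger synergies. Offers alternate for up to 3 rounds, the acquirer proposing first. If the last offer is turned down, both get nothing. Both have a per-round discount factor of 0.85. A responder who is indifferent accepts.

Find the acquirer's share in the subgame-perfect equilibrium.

Work backward from the last round.
Round 3 (the acquirer proposes): rejection yields 0 for the target; the acquirer offers 0 and keeps 600.
Round 2 (the target proposes): the acquirer can get 600 next round, worth 0.85 × 600 = 510 now; the target offers that and keeps 90.
Round 1 (the acquirer proposes): the target can get 90 next round, worth 0.85 × 90 = 76.5 now; the acquirer offers that and keeps 523.5.

523.5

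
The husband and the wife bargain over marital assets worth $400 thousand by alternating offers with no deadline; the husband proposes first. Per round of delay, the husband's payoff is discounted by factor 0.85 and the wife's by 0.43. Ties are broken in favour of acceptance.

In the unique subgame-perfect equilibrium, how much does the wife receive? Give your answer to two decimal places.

40.66

Let x be the husband's share when the husband proposes and y be the wife's share when the wife proposes.
The wife accepts iff offered ≥ 0.43·y, so x = 400 − 0.43y. Symmetrically y = 400 − 0.85x.
Substituting: x = 400 − 0.43(400 − 0.85x), giving x(1 − 0.85·0.43) = 400(1 − 0.43).
So x = 400 × 0.57 / 0.6345 ≈ 359.3381, and the wife receives 400 − x ≈ 40.6619.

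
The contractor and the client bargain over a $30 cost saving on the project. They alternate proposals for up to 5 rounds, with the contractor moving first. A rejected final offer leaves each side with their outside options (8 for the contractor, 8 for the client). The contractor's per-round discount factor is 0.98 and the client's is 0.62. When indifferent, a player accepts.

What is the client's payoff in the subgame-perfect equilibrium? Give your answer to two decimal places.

3.55

Round 5 (the contractor proposes): the client gets 8 if talks fail, so the contractor offers 8 and keeps 22.
Round 4 (the client proposes): the contractor can get 22 next round, worth 0.98 × 22 = 21.56 now; the client offers that and keeps 8.44.
Round 3 (the contractor proposes): the client can get 8.44 next round, worth 0.62 × 8.44 = 5.2328 now; the contractor offers that and keeps 24.7672.
Round 2 (the client proposes): the contractor can get 24.7672 next round, worth 0.98 × 24.7672 = 24.271856 now, so the client offers 24.271856, keeping 5.728144.
Round 1 (the contractor proposes): the client can get 5.728144 next round, worth 0.62 × 5.728144 = 3.55144928 now, so the contractor offers 3.55144928, keeping 26.44855072.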